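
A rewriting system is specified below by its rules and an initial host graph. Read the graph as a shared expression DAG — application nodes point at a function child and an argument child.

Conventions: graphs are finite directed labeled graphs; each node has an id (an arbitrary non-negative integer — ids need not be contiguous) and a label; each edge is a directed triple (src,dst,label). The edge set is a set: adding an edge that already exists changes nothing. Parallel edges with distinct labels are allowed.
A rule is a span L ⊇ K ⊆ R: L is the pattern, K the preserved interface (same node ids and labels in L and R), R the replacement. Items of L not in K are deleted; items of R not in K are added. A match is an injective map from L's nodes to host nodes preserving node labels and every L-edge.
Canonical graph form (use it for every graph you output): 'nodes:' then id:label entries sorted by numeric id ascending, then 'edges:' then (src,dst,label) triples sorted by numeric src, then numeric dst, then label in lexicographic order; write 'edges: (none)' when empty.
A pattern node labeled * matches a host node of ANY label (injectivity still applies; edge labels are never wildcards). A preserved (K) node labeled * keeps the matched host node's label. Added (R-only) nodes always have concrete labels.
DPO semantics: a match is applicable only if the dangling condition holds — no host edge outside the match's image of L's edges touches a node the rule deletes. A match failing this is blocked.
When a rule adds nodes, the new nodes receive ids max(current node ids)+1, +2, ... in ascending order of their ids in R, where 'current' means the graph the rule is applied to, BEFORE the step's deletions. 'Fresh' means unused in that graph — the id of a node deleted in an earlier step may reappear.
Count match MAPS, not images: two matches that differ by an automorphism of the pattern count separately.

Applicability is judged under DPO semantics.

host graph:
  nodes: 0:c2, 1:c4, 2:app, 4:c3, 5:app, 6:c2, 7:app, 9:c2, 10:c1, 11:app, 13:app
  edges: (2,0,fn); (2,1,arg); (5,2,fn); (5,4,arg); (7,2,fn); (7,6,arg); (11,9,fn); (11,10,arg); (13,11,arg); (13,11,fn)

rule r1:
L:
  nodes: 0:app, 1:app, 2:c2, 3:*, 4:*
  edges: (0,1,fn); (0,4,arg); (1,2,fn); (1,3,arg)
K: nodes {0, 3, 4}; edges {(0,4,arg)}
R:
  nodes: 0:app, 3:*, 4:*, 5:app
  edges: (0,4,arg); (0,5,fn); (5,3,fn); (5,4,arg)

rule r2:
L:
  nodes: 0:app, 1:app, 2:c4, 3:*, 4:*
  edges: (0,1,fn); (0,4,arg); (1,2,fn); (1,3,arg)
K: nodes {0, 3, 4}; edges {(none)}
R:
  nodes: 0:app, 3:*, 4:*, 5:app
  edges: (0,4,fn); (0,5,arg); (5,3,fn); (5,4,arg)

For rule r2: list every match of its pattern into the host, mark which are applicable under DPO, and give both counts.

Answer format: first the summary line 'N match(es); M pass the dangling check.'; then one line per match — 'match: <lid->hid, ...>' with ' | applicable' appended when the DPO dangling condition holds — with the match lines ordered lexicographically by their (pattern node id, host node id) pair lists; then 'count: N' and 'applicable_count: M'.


0 match(es); 0 pass the dangling check.
count: 0
applicable_count: 0


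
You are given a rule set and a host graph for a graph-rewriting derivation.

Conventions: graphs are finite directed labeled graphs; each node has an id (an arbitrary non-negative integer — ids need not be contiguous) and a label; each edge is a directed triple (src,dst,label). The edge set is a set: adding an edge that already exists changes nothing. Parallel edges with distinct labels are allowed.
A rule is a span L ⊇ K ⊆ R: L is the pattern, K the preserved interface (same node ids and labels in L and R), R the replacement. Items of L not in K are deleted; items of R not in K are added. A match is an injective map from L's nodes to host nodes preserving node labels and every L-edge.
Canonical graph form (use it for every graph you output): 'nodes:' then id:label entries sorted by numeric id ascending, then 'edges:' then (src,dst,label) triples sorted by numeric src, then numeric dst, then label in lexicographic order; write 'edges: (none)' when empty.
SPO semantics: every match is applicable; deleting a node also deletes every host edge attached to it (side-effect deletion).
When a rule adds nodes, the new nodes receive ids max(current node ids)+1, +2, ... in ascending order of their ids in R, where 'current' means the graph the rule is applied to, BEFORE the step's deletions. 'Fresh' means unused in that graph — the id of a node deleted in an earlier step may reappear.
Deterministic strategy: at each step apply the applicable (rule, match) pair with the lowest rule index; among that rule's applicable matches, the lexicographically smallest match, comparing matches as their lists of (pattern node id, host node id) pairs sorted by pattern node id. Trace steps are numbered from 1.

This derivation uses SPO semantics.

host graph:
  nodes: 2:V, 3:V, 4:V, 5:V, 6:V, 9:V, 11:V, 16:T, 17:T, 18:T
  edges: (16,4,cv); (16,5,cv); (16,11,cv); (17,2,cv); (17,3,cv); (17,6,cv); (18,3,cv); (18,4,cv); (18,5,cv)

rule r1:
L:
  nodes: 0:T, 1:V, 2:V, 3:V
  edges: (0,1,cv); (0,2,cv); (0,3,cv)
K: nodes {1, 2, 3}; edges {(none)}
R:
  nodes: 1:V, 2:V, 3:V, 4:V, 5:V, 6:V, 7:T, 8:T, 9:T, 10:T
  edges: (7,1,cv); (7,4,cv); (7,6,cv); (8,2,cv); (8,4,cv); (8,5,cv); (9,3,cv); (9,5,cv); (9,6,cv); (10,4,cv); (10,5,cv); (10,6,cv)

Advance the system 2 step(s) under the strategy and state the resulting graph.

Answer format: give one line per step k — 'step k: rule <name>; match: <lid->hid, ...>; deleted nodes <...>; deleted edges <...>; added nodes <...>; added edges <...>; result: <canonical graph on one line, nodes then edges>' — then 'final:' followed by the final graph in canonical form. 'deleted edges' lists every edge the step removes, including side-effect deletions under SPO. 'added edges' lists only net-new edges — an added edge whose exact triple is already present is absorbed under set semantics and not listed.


step 1: rule r1; match: 0->16, 1->4, 2->5, 3->11; deleted nodes 16; deleted edges (16,4,cv); (16,5,cv); (16,11,cv); added nodes 19, 20, 21, 22, 23, 24, 25; added edges (22,4,cv); (22,19,cv); (22,21,cv); (23,5,cv); (23,19,cv); (23,20,cv); (24,11,cv); (24,20,cv); (24,21,cv); (25,19,cv); (25,20,cv); (25,21,cv); result: nodes: 2:V, 3:V, 4:V, 5:V, 6:V, 9:V, 11:V, 17:T, 18:T, 19:V, 20:V, 21:V, 22:T, 23:T, 24:T, 25:T edges: (17,2,cv); (17,3,cv); (17,6,cv); (18,3,cv); (18,4,cv); (18,5,cv); (22,4,cv); (22,19,cv); (22,21,cv); (23,5,cv); (23,19,cv); (23,20,cv); (24,11,cv); (24,20,cv); (24,21,cv); (25,19,cv); (25,20,cv); (25,21,cv)
step 2: rule r1; match: 0->17, 1->2, 2->3, 3->6; deleted nodes 17; deleted edges (17,2,cv); (17,3,cv); (17,6,cv); added nodes 26, 27, 28, 29, 30, 31, 32; added edges (29,2,cv); (29,26,cv); (29,28,cv); (30,3,cv); (30,26,cv); (30,27,cv); (31,6,cv); (31,27,cv); (31,28,cv); (32,26,cv); (32,27,cv); (32,28,cv); result: nodes: 2:V, 3:V, 4:V, 5:V, 6:V, 9:V, 11:V, 18:T, 19:V, 20:V, 21:V, 22:T, 23:T, 24:T, 25:T, 26:V, 27:V, 28:V, 29:T, 30:T, 31:T, 32:T edges: (18,3,cv); (18,4,cv); (18,5,cv); (22,4,cv); (22,19,cv); (22,21,cv); (23,5,cv); (23,19,cv); (23,20,cv); (24,11,cv); (24,20,cv); (24,21,cv); (25,19,cv); (25,20,cv); (25,21,cv); (29,2,cv); (29,26,cv); (29,28,cv); (30,3,cv); (30,26,cv); (30,27,cv); (31,6,cv); (31,27,cv); (31,28,cv); (32,26,cv); (32,27,cv); (32,28,cv)
final:
nodes: 2:V, 3:V, 4:V, 5:V, 6:V, 9:V, 11:V, 18:T, 19:V, 20:V, 21:V, 22:T, 23:T, 24:T, 25:T, 26:V, 27:V, 28:V, 29:T, 30:T, 31:T, 32:T
edges: (18,3,cv); (18,4,cv); (18,5,cv); (22,4,cv); (22,19,cv); (22,21,cv); (23,5,cv); (23,19,cv); (23,20,cv); (24,11,cv); (24,20,cv); (24,21,cv); (25,19,cv); (25,20,cv); (25,21,cv); (29,2,cv); (29,26,cv); (29,28,cv); (30,3,cv); (30,26,cv); (30,27,cv); (31,6,cv); (31,27,cv); (31,28,cv); (32,26,cv); (32,27,cv); (32,28,cv)


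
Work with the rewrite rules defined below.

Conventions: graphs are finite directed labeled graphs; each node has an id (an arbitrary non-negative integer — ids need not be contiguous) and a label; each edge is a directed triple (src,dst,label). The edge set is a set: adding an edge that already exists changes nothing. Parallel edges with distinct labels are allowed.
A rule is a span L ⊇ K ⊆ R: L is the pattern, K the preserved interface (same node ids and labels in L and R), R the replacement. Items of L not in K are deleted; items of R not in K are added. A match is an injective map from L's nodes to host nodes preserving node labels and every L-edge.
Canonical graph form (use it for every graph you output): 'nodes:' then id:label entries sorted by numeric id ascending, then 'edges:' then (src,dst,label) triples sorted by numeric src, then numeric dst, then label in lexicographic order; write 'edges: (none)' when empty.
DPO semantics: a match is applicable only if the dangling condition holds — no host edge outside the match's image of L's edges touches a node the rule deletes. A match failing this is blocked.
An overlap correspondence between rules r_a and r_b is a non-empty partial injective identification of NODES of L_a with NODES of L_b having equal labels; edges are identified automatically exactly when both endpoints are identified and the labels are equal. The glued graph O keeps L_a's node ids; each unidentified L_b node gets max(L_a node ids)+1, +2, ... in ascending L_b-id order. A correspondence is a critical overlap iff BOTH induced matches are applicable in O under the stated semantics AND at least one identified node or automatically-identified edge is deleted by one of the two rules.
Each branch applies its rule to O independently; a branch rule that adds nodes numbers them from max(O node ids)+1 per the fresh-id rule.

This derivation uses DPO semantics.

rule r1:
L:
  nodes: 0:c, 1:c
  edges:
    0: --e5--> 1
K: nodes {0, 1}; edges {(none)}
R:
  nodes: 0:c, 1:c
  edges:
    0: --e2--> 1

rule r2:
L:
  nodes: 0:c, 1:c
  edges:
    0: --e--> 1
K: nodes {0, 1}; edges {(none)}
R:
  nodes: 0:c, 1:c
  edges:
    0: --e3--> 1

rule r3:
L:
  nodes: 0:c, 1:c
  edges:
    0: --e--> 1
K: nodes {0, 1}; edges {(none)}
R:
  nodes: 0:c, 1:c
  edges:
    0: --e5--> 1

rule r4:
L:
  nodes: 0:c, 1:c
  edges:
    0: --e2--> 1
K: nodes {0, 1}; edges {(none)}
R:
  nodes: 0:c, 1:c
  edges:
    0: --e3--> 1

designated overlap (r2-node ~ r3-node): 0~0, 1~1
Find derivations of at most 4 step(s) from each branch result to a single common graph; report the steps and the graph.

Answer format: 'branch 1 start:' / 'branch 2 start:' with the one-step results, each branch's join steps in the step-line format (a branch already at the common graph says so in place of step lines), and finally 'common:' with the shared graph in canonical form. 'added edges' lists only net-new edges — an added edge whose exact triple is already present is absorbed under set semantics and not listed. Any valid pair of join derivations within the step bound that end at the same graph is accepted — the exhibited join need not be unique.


branch 1 start:
nodes: 0:c, 1:c
edges: (0,1,e3)
branch 2 start:
nodes: 0:c, 1:c
edges: (0,1,e5)
branch 1: already at the common graph (0 steps)
branch 2 step 1: rule r1; match: 0->0, 1->1; deleted nodes (none); deleted edges (0,1,e5); added nodes (none); added edges (0,1,e2); result: nodes: 0:c, 1:c edges: (0,1,e2)
branch 2 step 2: rule r4; match: 0->0, 1->1; deleted nodes (none); deleted edges (0,1,e2); added nodes (none); added edges (0,1,e3); result: nodes: 0:c, 1:c edges: (0,1,e3)
common:
nodes: 0:c, 1:c
edges: (0,1,e3)


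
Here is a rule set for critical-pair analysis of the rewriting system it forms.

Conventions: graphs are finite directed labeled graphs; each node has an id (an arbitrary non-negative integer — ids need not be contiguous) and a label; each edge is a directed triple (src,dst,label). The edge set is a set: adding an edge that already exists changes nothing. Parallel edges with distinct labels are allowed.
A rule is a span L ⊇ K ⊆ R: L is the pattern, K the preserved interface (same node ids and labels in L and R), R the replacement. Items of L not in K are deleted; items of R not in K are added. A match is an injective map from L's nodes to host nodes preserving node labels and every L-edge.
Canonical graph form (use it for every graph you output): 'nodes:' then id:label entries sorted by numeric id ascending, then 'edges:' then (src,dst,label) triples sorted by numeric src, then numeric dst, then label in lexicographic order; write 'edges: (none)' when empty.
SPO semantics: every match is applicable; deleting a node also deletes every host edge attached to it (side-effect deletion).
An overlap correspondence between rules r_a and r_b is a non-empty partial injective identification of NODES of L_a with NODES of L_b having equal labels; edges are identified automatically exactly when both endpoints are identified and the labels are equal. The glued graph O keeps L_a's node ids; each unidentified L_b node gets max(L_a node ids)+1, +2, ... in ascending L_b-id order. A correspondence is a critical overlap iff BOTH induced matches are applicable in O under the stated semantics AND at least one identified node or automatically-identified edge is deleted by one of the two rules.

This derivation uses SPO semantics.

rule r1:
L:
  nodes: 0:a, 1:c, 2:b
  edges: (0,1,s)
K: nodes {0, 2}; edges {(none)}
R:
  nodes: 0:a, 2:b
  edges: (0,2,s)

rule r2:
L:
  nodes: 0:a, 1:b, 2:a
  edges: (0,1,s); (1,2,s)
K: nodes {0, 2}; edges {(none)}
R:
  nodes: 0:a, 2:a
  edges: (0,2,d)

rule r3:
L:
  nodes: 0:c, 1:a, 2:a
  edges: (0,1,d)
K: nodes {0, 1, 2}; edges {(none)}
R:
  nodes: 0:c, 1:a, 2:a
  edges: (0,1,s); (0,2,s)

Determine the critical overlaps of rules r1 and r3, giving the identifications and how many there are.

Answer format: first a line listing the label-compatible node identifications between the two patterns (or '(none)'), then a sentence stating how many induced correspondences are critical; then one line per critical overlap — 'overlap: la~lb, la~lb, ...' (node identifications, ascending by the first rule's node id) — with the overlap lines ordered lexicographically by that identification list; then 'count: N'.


label-compatible node identifications between L(r1) and L(r3): 0~1, 0~2, 1~0
3 of the induced correspondences are critical overlaps of r1 and r3.
overlap: 0~1, 1~0
overlap: 0~2, 1~0
overlap: 1~0
count: 3


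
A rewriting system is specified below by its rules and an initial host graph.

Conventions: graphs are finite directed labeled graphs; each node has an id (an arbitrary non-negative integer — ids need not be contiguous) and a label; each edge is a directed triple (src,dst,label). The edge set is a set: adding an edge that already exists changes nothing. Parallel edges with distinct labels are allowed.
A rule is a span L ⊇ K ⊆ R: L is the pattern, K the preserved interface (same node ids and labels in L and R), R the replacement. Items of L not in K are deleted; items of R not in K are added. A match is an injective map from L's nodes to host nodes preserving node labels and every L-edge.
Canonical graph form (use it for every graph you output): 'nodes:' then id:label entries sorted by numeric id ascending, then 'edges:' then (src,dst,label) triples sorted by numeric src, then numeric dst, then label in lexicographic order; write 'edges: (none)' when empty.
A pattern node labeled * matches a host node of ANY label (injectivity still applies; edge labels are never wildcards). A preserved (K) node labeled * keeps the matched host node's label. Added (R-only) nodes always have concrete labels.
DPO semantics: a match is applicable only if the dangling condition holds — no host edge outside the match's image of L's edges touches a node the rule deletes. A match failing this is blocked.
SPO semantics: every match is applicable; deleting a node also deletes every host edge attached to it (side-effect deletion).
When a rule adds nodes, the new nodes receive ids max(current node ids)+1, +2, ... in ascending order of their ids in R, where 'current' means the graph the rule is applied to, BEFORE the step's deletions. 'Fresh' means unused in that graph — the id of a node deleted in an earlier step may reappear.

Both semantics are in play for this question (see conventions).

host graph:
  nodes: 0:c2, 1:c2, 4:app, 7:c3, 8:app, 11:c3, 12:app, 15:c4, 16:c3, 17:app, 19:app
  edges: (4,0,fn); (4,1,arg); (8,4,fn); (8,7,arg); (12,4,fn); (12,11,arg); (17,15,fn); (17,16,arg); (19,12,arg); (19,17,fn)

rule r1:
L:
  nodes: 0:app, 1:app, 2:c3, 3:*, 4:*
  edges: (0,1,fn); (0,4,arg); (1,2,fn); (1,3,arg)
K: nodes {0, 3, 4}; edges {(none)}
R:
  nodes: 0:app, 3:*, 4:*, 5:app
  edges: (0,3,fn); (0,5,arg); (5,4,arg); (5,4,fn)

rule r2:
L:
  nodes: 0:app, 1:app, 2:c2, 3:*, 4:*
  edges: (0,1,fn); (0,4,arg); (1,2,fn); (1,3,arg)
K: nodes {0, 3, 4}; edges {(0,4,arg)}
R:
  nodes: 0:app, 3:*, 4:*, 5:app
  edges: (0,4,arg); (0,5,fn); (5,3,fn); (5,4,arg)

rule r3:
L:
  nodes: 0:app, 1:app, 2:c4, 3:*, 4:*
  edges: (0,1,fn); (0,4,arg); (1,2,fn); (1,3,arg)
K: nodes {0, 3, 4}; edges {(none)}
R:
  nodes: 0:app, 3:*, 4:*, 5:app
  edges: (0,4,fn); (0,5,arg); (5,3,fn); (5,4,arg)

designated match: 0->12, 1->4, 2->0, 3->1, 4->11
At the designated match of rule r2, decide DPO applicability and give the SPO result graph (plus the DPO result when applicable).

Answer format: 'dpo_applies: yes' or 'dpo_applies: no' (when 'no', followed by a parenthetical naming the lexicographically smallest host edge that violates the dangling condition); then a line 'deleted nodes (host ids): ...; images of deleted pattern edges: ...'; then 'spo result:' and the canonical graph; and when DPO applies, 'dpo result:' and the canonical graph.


dpo_applies: no
(the rule deletes node 4, which keeps host edge (8,4,fn) outside the match image — the dangling condition fails, DPO blocks; SPO proceeds and side-deletes such edges)
deleted nodes (host ids): 0, 4; images of deleted pattern edges: (4,0,fn); (4,1,arg); (12,4,fn)
spo result:
nodes: 1:c2, 7:c3, 8:app, 11:c3, 12:app, 15:c4, 16:c3, 17:app, 19:app, 20:app
edges: (8,7,arg); (12,11,arg); (12,20,fn); (17,15,fn); (17,16,arg); (19,12,arg); (19,17,fn); (20,1,fn); (20,11,arg)


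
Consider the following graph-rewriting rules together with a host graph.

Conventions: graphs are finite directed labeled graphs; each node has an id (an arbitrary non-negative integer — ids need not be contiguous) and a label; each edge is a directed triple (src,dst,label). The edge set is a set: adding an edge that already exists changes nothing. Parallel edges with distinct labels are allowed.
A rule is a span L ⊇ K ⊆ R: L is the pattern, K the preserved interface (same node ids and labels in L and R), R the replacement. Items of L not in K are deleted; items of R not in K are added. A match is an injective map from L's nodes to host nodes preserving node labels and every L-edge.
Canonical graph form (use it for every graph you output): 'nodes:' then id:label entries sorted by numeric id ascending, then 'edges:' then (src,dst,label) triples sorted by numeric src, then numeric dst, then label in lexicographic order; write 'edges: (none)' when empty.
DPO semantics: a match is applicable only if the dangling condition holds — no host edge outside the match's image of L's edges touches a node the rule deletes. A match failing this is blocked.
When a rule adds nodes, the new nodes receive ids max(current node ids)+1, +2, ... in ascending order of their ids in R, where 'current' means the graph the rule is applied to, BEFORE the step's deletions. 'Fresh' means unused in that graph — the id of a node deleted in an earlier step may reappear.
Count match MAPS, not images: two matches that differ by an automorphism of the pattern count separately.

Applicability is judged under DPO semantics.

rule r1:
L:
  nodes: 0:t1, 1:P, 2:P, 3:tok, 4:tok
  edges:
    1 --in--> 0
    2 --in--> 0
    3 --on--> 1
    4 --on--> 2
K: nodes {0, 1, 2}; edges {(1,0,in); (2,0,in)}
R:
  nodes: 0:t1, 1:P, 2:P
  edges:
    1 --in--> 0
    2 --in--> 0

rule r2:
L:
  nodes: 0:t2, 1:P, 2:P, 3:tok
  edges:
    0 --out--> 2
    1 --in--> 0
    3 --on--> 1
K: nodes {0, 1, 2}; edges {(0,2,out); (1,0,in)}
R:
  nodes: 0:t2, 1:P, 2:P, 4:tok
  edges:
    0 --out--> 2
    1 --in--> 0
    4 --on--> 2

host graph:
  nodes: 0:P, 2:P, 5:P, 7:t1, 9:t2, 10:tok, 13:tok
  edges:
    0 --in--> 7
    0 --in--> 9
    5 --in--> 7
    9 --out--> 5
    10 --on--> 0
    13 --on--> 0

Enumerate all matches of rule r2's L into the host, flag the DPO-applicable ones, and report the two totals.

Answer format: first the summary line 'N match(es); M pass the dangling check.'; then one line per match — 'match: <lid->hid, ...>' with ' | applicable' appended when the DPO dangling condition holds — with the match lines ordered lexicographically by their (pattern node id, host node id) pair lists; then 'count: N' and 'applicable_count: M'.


2 match(es); 2 pass the dangling check.
match: 0->9, 1->0, 2->5, 3->10 | applicable
match: 0->9, 1->0, 2->5, 3->13 | applicable
count: 2
applicable_count: 2


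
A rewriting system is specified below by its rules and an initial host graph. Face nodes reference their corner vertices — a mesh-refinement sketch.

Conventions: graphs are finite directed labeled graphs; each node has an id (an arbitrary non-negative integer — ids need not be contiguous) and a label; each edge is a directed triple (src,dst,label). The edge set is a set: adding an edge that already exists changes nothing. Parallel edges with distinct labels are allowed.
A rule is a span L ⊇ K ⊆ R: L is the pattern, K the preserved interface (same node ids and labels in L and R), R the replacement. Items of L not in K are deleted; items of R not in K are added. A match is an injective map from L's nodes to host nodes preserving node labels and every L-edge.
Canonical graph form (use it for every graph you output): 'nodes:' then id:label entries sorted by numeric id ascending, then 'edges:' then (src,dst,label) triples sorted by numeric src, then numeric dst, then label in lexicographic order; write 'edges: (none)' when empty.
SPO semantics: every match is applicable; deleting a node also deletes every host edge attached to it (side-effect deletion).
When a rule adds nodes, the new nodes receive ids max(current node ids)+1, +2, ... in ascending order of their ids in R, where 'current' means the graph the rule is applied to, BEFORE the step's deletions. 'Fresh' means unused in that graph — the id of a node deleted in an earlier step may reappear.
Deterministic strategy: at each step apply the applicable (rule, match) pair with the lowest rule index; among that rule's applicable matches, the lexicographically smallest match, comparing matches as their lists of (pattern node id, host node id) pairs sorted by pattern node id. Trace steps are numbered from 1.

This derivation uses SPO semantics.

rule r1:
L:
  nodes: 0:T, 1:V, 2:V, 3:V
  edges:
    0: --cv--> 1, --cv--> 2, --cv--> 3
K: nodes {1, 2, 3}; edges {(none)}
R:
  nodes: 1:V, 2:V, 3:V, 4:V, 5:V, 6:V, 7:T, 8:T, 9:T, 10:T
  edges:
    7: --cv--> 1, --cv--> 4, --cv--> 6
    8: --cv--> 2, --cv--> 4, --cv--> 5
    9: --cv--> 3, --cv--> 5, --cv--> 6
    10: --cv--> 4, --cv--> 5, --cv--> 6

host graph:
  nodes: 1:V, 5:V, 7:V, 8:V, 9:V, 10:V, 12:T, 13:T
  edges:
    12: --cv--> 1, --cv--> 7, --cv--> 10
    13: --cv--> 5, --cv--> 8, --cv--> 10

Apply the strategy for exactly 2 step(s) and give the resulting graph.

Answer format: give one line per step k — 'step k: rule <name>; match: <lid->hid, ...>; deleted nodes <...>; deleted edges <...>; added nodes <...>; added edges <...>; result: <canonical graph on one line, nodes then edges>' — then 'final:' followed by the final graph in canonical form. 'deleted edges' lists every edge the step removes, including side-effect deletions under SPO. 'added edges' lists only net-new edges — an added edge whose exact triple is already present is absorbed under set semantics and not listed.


step 1: rule r1; match: 0->12, 1->1, 2->7, 3->10; deleted nodes 12; deleted edges (12,1,cv); (12,7,cv); (12,10,cv); added nodes 14, 15, 16, 17, 18, 19, 20; added edges (17,1,cv); (17,14,cv); (17,16,cv); (18,7,cv); (18,14,cv); (18,15,cv); (19,10,cv); (19,15,cv); (19,16,cv); (20,14,cv); (20,15,cv); (20,16,cv); result: nodes: 1:V, 5:V, 7:V, 8:V, 9:V, 10:V, 13:T, 14:V, 15:V, 16:V, 17:T, 18:T, 19:T, 20:T edges: (13,5,cv); (13,8,cv); (13,10,cv); (17,1,cv); (17,14,cv); (17,16,cv); (18,7,cv); (18,14,cv); (18,15,cv); (19,10,cv); (19,15,cv); (19,16,cv); (20,14,cv); (20,15,cv); (20,16,cv)
step 2: rule r1; match: 0->13, 1->5, 2->8, 3->10; deleted nodes 13; deleted edges (13,5,cv); (13,8,cv); (13,10,cv); added nodes 21, 22, 23, 24, 25, 26, 27; added edges (24,5,cv); (24,21,cv); (24,23,cv); (25,8,cv); (25,21,cv); (25,22,cv); (26,10,cv); (26,22,cv); (26,23,cv); (27,21,cv); (27,22,cv); (27,23,cv); result: nodes: 1:V, 5:V, 7:V, 8:V, 9:V, 10:V, 14:V, 15:V, 16:V, 17:T, 18:T, 19:T, 20:T, 21:V, 22:V, 23:V, 24:T, 25:T, 26:T, 27:T edges: (17,1,cv); (17,14,cv); (17,16,cv); (18,7,cv); (18,14,cv); (18,15,cv); (19,10,cv); (19,15,cv); (19,16,cv); (20,14,cv); (20,15,cv); (20,16,cv); (24,5,cv); (24,21,cv); (24,23,cv); (25,8,cv); (25,21,cv); (25,22,cv); (26,10,cv); (26,22,cv); (26,23,cv); (27,21,cv); (27,22,cv); (27,23,cv)
final:
nodes: 1:V, 5:V, 7:V, 8:V, 9:V, 10:V, 14:V, 15:V, 16:V, 17:T, 18:T, 19:T, 20:T, 21:V, 22:V, 23:V, 24:T, 25:T, 26:T, 27:T
edges: (17,1,cv); (17,14,cv); (17,16,cv); (18,7,cv); (18,14,cv); (18,15,cv); (19,10,cv); (19,15,cv); (19,16,cv); (20,14,cv); (20,15,cv); (20,16,cv); (24,5,cv); (24,21,cv); (24,23,cv); (25,8,cv); (25,21,cv); (25,22,cv); (26,10,cv); (26,22,cv); (26,23,cv); (27,21,cv); (27,22,cv); (27,23,cv)


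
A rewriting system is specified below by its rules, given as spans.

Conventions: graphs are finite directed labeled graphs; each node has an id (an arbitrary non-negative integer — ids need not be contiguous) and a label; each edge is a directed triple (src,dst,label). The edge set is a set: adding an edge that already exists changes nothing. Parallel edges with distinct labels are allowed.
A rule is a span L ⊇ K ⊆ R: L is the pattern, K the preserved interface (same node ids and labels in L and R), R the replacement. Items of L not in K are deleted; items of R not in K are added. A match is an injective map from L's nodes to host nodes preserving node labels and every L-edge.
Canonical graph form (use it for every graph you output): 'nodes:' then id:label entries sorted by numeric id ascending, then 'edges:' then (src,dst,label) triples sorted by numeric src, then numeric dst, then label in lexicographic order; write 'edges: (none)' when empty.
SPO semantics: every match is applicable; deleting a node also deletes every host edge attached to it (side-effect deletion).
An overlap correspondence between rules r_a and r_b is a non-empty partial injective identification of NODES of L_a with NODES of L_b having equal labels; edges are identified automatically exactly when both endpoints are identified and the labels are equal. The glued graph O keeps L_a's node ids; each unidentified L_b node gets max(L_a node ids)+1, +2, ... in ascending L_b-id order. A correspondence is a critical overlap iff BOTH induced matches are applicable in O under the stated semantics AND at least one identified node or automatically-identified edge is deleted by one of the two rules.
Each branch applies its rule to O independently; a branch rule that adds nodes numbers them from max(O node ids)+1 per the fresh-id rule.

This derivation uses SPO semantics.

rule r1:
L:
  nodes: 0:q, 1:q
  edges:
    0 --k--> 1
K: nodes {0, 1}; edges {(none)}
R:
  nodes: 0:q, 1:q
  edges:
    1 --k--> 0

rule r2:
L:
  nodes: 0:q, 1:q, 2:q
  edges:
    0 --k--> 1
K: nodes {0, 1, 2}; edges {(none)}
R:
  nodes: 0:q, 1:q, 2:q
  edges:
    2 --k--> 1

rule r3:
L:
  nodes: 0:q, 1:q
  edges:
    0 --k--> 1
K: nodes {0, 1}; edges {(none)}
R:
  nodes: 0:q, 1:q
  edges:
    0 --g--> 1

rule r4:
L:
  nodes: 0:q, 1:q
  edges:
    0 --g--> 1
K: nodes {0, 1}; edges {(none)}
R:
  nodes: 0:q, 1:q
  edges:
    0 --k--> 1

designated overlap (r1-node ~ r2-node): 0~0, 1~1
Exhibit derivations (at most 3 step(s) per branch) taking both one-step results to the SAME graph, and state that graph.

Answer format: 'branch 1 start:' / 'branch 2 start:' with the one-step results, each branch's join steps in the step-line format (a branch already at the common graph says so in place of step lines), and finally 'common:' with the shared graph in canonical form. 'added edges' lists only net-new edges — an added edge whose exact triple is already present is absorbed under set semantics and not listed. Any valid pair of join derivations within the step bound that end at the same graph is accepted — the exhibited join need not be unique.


branch 1 start:
nodes: 0:q, 1:q, 2:q
edges: (1,0,k)
branch 2 start:
nodes: 0:q, 1:q, 2:q
edges: (2,1,k)
branch 1 step 1: rule r1; match: 0->1, 1->0; deleted nodes (none); deleted edges (1,0,k); added nodes (none); added edges (0,1,k); result: nodes: 0:q, 1:q, 2:q edges: (0,1,k)
branch 2 step 1: rule r2; match: 0->2, 1->1, 2->0; deleted nodes (none); deleted edges (2,1,k); added nodes (none); added edges (0,1,k); result: nodes: 0:q, 1:q, 2:q edges: (0,1,k)
common:
nodes: 0:q, 1:q, 2:q
edges: (0,1,k)


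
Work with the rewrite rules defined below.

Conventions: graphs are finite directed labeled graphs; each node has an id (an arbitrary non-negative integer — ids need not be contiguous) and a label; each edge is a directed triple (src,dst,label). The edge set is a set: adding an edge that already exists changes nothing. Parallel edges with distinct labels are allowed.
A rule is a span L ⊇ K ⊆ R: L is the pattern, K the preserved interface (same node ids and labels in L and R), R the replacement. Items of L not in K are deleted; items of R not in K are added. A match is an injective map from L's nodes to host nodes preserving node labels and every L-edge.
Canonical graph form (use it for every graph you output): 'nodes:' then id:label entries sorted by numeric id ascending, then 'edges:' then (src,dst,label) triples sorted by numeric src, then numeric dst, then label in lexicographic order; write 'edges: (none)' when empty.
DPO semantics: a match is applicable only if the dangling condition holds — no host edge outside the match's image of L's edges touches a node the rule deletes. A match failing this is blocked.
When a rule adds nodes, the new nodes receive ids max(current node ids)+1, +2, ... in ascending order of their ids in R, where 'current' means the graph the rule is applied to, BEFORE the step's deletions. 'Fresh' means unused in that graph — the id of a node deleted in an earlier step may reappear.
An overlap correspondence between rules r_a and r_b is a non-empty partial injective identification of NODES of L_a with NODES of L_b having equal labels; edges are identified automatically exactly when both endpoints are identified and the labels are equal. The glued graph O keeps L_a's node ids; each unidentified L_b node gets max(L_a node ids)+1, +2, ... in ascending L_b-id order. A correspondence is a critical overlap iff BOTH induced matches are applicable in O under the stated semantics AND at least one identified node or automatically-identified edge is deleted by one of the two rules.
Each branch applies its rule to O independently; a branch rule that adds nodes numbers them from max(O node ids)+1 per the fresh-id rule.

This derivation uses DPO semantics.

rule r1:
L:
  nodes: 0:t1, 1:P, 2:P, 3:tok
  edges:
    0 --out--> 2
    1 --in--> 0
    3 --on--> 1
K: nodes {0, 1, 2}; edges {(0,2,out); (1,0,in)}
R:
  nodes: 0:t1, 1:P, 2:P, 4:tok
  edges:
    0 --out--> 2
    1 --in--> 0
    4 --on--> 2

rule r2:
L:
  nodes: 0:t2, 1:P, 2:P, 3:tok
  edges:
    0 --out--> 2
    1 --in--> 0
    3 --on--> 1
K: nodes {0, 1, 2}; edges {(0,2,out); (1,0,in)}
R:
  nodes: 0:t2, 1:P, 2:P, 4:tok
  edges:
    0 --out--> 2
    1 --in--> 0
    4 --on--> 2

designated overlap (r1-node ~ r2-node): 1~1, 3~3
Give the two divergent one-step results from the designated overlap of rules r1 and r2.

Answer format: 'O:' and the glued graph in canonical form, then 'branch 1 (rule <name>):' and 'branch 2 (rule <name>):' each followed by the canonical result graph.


O:
nodes: 0:t1, 1:P, 2:P, 3:tok, 4:t2, 5:P
edges: (0,2,out); (1,0,in); (1,4,in); (3,1,on); (4,5,out)
branch 1 (rule r1):
nodes: 0:t1, 1:P, 2:P, 4:t2, 5:P, 6:tok
edges: (0,2,out); (1,0,in); (1,4,in); (4,5,out); (6,2,on)
branch 2 (rule r2):
nodes: 0:t1, 1:P, 2:P, 4:t2, 5:P, 6:tok
edges: (0,2,out); (1,0,in); (1,4,in); (4,5,out); (6,5,on)


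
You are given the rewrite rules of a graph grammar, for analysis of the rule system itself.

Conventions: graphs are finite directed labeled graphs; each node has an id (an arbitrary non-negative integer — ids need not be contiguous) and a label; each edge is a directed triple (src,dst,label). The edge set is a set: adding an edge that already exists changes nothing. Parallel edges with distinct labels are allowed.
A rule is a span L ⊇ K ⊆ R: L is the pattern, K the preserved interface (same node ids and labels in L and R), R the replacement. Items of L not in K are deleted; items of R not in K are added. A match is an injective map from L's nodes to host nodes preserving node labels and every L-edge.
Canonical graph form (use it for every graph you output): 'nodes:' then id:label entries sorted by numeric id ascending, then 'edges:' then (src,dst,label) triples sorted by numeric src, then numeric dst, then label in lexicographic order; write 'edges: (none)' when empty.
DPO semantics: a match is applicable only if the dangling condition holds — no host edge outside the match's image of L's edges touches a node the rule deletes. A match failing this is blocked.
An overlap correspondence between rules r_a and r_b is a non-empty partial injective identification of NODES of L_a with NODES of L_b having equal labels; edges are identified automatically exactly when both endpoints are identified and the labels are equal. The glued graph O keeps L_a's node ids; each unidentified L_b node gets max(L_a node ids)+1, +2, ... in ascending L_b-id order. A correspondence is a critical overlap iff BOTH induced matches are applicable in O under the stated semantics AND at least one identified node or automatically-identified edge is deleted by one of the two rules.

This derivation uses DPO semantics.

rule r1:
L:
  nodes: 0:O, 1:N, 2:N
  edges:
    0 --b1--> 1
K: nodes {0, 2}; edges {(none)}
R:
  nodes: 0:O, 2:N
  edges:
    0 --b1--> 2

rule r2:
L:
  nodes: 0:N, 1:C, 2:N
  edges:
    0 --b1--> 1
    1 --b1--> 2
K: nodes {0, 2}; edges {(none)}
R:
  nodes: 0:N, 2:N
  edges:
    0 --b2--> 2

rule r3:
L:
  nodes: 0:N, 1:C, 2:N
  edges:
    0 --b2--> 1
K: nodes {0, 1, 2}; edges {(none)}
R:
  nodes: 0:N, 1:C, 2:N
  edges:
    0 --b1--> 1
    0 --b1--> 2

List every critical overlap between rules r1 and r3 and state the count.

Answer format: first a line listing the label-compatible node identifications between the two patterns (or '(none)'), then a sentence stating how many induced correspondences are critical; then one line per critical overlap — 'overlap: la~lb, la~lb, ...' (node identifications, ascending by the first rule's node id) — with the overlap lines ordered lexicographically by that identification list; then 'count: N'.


label-compatible node identifications between L(r1) and L(r3): 1~0, 1~2, 2~0, 2~2
2 of the induced correspondences are critical overlaps of r1 and r3.
overlap: 1~2
overlap: 1~2, 2~0
count: 2


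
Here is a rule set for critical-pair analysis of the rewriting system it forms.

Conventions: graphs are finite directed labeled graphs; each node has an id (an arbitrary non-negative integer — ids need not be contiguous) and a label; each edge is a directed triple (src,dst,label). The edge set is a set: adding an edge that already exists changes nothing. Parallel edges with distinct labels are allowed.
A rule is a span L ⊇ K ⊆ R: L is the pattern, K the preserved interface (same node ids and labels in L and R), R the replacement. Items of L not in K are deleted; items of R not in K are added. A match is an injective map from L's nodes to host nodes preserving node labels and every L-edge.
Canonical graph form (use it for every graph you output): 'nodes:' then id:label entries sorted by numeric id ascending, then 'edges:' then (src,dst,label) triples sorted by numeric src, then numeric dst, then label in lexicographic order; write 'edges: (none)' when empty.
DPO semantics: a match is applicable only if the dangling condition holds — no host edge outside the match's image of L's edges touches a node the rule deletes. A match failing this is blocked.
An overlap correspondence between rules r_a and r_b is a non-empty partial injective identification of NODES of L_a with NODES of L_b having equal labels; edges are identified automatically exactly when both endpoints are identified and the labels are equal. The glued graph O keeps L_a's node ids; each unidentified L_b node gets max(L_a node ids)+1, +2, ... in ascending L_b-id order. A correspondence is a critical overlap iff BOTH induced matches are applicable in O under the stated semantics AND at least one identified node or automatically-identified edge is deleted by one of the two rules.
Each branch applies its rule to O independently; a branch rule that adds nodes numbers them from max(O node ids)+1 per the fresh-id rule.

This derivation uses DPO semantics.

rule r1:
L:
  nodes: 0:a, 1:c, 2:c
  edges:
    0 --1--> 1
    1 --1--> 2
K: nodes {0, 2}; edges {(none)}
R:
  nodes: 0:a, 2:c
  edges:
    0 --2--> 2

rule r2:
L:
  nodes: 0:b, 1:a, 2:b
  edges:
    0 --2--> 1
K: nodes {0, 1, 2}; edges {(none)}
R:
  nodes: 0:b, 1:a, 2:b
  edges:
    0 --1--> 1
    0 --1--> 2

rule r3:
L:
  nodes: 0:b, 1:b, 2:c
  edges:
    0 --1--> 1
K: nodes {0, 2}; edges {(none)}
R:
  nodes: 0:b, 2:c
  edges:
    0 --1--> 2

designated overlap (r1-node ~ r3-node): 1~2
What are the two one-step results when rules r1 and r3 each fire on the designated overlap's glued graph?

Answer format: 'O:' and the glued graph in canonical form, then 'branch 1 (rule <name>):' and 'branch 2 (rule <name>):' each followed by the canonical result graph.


O:
nodes: 0:a, 1:c, 2:c, 3:b, 4:b
edges: (0,1,1); (1,2,1); (3,4,1)
branch 1 (rule r1):
nodes: 0:a, 2:c, 3:b, 4:b
edges: (0,2,2); (3,4,1)
branch 2 (rule r3):
nodes: 0:a, 1:c, 2:c, 3:b
edges: (0,1,1); (1,2,1); (3,1,1)


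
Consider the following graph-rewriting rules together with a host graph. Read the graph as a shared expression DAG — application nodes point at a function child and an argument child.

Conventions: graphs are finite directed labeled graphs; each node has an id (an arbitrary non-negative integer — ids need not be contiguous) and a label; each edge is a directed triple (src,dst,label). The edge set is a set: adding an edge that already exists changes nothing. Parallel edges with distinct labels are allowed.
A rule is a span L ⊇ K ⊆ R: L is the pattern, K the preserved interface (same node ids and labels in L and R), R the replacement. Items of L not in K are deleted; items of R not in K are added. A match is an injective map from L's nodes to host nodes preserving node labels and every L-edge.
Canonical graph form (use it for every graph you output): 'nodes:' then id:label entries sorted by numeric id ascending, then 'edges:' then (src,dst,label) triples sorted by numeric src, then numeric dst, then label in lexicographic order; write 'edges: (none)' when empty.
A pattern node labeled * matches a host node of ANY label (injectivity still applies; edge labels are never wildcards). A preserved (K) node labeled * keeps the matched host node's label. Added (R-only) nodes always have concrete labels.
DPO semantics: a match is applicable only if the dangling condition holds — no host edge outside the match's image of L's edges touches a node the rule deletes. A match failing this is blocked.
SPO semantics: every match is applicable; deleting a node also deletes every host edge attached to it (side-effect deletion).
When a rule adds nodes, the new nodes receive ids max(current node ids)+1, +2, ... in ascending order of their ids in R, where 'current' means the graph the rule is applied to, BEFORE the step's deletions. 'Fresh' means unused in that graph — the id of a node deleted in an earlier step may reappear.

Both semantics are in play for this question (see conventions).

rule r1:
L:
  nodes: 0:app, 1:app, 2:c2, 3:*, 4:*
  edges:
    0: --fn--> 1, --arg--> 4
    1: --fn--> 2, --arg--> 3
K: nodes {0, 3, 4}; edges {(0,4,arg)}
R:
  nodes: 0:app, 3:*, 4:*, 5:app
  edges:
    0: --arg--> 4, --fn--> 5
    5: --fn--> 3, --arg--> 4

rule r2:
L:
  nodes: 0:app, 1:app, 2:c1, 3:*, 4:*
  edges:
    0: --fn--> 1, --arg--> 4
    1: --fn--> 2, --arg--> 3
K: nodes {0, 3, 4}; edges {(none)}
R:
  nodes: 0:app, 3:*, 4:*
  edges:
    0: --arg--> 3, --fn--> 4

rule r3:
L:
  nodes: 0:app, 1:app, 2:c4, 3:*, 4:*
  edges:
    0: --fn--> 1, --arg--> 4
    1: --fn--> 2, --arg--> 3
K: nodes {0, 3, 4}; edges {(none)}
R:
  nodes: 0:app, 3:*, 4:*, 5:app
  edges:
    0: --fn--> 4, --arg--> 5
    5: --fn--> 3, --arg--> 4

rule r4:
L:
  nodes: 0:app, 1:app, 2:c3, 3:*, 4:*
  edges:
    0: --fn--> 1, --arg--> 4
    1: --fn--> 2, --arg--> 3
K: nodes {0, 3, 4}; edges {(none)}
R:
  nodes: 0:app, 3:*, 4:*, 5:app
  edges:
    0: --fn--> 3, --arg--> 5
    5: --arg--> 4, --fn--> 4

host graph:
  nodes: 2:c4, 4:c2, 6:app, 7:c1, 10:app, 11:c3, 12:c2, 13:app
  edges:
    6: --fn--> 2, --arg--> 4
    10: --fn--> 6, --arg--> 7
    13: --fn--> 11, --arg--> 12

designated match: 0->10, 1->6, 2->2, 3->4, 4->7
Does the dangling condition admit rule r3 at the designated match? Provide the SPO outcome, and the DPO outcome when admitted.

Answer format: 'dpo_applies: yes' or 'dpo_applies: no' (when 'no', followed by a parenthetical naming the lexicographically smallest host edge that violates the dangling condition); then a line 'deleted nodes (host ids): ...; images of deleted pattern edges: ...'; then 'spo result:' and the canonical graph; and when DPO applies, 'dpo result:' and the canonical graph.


dpo_applies: yes
deleted nodes (host ids): 2, 6; images of deleted pattern edges: (6,2,fn); (6,4,arg); (10,6,fn); (10,7,arg)
spo result:
nodes: 4:c2, 7:c1, 10:app, 11:c3, 12:c2, 13:app, 14:app
edges: (10,7,fn); (10,14,arg); (13,11,fn); (13,12,arg); (14,4,fn); (14,7,arg)
dpo result:
nodes: 4:c2, 7:c1, 10:app, 11:c3, 12:c2, 13:app, 14:app
edges: (10,7,fn); (10,14,arg); (13,11,fn); (13,12,arg); (14,4,fn); (14,7,arg)
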